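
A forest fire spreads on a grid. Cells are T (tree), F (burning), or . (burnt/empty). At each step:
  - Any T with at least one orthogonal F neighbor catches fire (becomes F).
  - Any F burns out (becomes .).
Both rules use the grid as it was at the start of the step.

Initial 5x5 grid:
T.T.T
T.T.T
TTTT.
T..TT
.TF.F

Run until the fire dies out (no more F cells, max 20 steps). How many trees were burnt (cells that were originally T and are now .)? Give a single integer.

Step 1: +2 fires, +2 burnt (F count now 2)
Step 2: +1 fires, +2 burnt (F count now 1)
Step 3: +1 fires, +1 burnt (F count now 1)
Step 4: +1 fires, +1 burnt (F count now 1)
Step 5: +2 fires, +1 burnt (F count now 2)
Step 6: +2 fires, +2 burnt (F count now 2)
Step 7: +2 fires, +2 burnt (F count now 2)
Step 8: +1 fires, +2 burnt (F count now 1)
Step 9: +0 fires, +1 burnt (F count now 0)
Fire out after step 9
Initially T: 14, now '.': 23
Total burnt (originally-T cells now '.'): 12

Answer: 12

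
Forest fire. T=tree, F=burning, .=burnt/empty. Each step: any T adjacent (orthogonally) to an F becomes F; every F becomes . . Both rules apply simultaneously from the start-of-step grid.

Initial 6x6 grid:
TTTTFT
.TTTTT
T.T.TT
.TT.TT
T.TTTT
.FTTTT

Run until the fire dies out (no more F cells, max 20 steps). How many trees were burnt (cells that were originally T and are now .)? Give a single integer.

Answer: 25

Derivation:
Step 1: +4 fires, +2 burnt (F count now 4)
Step 2: +6 fires, +4 burnt (F count now 6)
Step 3: +7 fires, +6 burnt (F count now 7)
Step 4: +7 fires, +7 burnt (F count now 7)
Step 5: +1 fires, +7 burnt (F count now 1)
Step 6: +0 fires, +1 burnt (F count now 0)
Fire out after step 6
Initially T: 27, now '.': 34
Total burnt (originally-T cells now '.'): 25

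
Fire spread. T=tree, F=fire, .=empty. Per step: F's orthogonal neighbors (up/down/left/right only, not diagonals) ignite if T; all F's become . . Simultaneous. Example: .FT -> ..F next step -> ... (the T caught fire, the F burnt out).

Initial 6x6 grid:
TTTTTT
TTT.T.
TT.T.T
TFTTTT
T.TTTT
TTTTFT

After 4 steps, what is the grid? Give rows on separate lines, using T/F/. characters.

Step 1: 6 trees catch fire, 2 burn out
  TTTTTT
  TTT.T.
  TF.T.T
  F.FTTT
  T.TTFT
  TTTF.F
Step 2: 9 trees catch fire, 6 burn out
  TTTTTT
  TFT.T.
  F..T.T
  ...FFT
  F.FF.F
  TTF...
Step 3: 7 trees catch fire, 9 burn out
  TFTTTT
  F.F.T.
  ...F.T
  .....F
  ......
  FF....
Step 4: 3 trees catch fire, 7 burn out
  F.FTTT
  ....T.
  .....F
  ......
  ......
  ......

F.FTTT
....T.
.....F
......
......
......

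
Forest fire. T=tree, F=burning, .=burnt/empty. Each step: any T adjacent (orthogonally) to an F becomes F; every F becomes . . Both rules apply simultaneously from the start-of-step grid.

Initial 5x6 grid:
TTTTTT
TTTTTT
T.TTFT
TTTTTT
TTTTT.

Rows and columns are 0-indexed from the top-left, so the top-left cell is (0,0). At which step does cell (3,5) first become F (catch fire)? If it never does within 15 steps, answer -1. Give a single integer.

Step 1: cell (3,5)='T' (+4 fires, +1 burnt)
Step 2: cell (3,5)='F' (+7 fires, +4 burnt)
  -> target ignites at step 2
Step 3: cell (3,5)='.' (+5 fires, +7 burnt)
Step 4: cell (3,5)='.' (+4 fires, +5 burnt)
Step 5: cell (3,5)='.' (+4 fires, +4 burnt)
Step 6: cell (3,5)='.' (+3 fires, +4 burnt)
Step 7: cell (3,5)='.' (+0 fires, +3 burnt)
  fire out at step 7

2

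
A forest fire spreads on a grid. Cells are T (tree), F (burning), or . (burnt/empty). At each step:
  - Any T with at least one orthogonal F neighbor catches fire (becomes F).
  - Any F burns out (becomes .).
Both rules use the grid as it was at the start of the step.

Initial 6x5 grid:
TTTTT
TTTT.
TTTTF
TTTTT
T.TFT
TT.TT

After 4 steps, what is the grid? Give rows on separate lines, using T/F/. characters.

Step 1: 6 trees catch fire, 2 burn out
  TTTTT
  TTTT.
  TTTF.
  TTTFF
  T.F.F
  TT.FT
Step 2: 4 trees catch fire, 6 burn out
  TTTTT
  TTTF.
  TTF..
  TTF..
  T....
  TT..F
Step 3: 4 trees catch fire, 4 burn out
  TTTFT
  TTF..
  TF...
  TF...
  T....
  TT...
Step 4: 5 trees catch fire, 4 burn out
  TTF.F
  TF...
  F....
  F....
  T....
  TT...

TTF.F
TF...
F....
F....
T....
TT...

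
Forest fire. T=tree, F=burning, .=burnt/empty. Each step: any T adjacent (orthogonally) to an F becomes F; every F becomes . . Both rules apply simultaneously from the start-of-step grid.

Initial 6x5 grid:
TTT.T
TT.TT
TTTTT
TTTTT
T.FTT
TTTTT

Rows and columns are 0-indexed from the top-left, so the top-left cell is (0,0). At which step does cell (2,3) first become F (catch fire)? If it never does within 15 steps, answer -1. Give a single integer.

Step 1: cell (2,3)='T' (+3 fires, +1 burnt)
Step 2: cell (2,3)='T' (+6 fires, +3 burnt)
Step 3: cell (2,3)='F' (+6 fires, +6 burnt)
  -> target ignites at step 3
Step 4: cell (2,3)='.' (+5 fires, +6 burnt)
Step 5: cell (2,3)='.' (+3 fires, +5 burnt)
Step 6: cell (2,3)='.' (+3 fires, +3 burnt)
Step 7: cell (2,3)='.' (+0 fires, +3 burnt)
  fire out at step 7

3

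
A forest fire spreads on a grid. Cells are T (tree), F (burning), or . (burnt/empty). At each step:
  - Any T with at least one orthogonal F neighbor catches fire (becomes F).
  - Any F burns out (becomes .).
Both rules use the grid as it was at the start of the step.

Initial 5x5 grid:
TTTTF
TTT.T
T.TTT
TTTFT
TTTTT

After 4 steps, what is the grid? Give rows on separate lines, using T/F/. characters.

Step 1: 6 trees catch fire, 2 burn out
  TTTF.
  TTT.F
  T.TFT
  TTF.F
  TTTFT
Step 2: 6 trees catch fire, 6 burn out
  TTF..
  TTT..
  T.F.F
  TF...
  TTF.F
Step 3: 4 trees catch fire, 6 burn out
  TF...
  TTF..
  T....
  F....
  TF...
Step 4: 4 trees catch fire, 4 burn out
  F....
  TF...
  F....
  .....
  F....

F....
TF...
F....
.....
F....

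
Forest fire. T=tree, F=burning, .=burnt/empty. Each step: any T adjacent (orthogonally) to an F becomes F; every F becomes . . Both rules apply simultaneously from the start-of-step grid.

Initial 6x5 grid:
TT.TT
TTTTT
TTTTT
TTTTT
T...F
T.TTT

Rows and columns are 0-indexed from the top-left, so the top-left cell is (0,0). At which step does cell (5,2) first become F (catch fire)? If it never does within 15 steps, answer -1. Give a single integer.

Step 1: cell (5,2)='T' (+2 fires, +1 burnt)
Step 2: cell (5,2)='T' (+3 fires, +2 burnt)
Step 3: cell (5,2)='F' (+4 fires, +3 burnt)
  -> target ignites at step 3
Step 4: cell (5,2)='.' (+4 fires, +4 burnt)
Step 5: cell (5,2)='.' (+4 fires, +4 burnt)
Step 6: cell (5,2)='.' (+3 fires, +4 burnt)
Step 7: cell (5,2)='.' (+3 fires, +3 burnt)
Step 8: cell (5,2)='.' (+1 fires, +3 burnt)
Step 9: cell (5,2)='.' (+0 fires, +1 burnt)
  fire out at step 9

3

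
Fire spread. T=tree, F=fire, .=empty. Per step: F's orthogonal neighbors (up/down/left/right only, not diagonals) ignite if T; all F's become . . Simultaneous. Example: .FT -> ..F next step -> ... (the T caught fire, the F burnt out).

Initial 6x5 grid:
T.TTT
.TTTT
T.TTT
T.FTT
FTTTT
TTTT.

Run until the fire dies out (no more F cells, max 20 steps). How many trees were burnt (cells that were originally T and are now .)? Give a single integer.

Answer: 22

Derivation:
Step 1: +6 fires, +2 burnt (F count now 6)
Step 2: +7 fires, +6 burnt (F count now 7)
Step 3: +6 fires, +7 burnt (F count now 6)
Step 4: +2 fires, +6 burnt (F count now 2)
Step 5: +1 fires, +2 burnt (F count now 1)
Step 6: +0 fires, +1 burnt (F count now 0)
Fire out after step 6
Initially T: 23, now '.': 29
Total burnt (originally-T cells now '.'): 22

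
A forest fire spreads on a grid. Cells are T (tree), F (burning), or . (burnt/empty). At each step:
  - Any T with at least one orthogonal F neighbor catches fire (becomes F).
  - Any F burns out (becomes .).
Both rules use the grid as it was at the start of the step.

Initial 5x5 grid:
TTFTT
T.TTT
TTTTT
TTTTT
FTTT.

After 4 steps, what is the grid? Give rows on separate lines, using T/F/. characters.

Step 1: 5 trees catch fire, 2 burn out
  TF.FT
  T.FTT
  TTTTT
  FTTTT
  .FTT.
Step 2: 7 trees catch fire, 5 burn out
  F...F
  T..FT
  FTFTT
  .FTTT
  ..FT.
Step 3: 6 trees catch fire, 7 burn out
  .....
  F...F
  .F.FT
  ..FTT
  ...F.
Step 4: 2 trees catch fire, 6 burn out
  .....
  .....
  ....F
  ...FT
  .....

.....
.....
....F
...FT
.....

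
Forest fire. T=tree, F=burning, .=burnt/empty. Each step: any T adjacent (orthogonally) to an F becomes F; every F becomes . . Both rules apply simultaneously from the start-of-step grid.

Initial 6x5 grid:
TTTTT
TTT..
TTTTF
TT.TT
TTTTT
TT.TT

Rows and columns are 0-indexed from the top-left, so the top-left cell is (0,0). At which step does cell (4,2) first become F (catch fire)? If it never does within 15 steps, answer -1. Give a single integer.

Step 1: cell (4,2)='T' (+2 fires, +1 burnt)
Step 2: cell (4,2)='T' (+3 fires, +2 burnt)
Step 3: cell (4,2)='T' (+4 fires, +3 burnt)
Step 4: cell (4,2)='F' (+6 fires, +4 burnt)
  -> target ignites at step 4
Step 5: cell (4,2)='.' (+5 fires, +6 burnt)
Step 6: cell (4,2)='.' (+4 fires, +5 burnt)
Step 7: cell (4,2)='.' (+1 fires, +4 burnt)
Step 8: cell (4,2)='.' (+0 fires, +1 burnt)
  fire out at step 8

4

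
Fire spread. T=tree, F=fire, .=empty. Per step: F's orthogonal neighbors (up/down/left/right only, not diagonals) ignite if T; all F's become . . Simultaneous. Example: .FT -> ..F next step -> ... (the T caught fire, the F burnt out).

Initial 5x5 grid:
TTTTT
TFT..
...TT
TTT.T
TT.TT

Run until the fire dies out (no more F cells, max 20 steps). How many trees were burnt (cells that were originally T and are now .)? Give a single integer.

Answer: 7

Derivation:
Step 1: +3 fires, +1 burnt (F count now 3)
Step 2: +2 fires, +3 burnt (F count now 2)
Step 3: +1 fires, +2 burnt (F count now 1)
Step 4: +1 fires, +1 burnt (F count now 1)
Step 5: +0 fires, +1 burnt (F count now 0)
Fire out after step 5
Initially T: 17, now '.': 15
Total burnt (originally-T cells now '.'): 7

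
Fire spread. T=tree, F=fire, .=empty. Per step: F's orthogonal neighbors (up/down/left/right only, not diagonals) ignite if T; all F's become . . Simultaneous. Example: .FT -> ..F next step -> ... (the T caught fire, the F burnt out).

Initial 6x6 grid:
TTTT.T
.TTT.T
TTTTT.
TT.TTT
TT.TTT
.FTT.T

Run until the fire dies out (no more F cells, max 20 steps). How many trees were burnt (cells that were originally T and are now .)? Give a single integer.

Step 1: +2 fires, +1 burnt (F count now 2)
Step 2: +3 fires, +2 burnt (F count now 3)
Step 3: +3 fires, +3 burnt (F count now 3)
Step 4: +5 fires, +3 burnt (F count now 5)
Step 5: +5 fires, +5 burnt (F count now 5)
Step 6: +6 fires, +5 burnt (F count now 6)
Step 7: +1 fires, +6 burnt (F count now 1)
Step 8: +0 fires, +1 burnt (F count now 0)
Fire out after step 8
Initially T: 27, now '.': 34
Total burnt (originally-T cells now '.'): 25

Answer: 25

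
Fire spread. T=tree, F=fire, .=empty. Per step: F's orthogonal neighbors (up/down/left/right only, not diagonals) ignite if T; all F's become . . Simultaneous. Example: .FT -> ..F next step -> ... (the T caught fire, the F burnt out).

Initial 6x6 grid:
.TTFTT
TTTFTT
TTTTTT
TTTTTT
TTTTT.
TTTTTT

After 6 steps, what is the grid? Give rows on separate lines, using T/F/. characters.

Step 1: 5 trees catch fire, 2 burn out
  .TF.FT
  TTF.FT
  TTTFTT
  TTTTTT
  TTTTT.
  TTTTTT
Step 2: 7 trees catch fire, 5 burn out
  .F...F
  TF...F
  TTF.FT
  TTTFTT
  TTTTT.
  TTTTTT
Step 3: 6 trees catch fire, 7 burn out
  ......
  F.....
  TF...F
  TTF.FT
  TTTFT.
  TTTTTT
Step 4: 6 trees catch fire, 6 burn out
  ......
  ......
  F.....
  TF...F
  TTF.F.
  TTTFTT
Step 5: 4 trees catch fire, 6 burn out
  ......
  ......
  ......
  F.....
  TF....
  TTF.FT
Step 6: 3 trees catch fire, 4 burn out
  ......
  ......
  ......
  ......
  F.....
  TF...F

......
......
......
......
F.....
TF...F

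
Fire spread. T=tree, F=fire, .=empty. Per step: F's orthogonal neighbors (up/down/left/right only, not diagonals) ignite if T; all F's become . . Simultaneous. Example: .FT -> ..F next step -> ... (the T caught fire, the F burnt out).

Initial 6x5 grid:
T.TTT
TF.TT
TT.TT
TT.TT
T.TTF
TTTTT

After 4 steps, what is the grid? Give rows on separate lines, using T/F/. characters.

Step 1: 5 trees catch fire, 2 burn out
  T.TTT
  F..TT
  TF.TT
  TT.TF
  T.TF.
  TTTTF
Step 2: 7 trees catch fire, 5 burn out
  F.TTT
  ...TT
  F..TF
  TF.F.
  T.F..
  TTTF.
Step 3: 4 trees catch fire, 7 burn out
  ..TTT
  ...TF
  ...F.
  F....
  T....
  TTF..
Step 4: 4 trees catch fire, 4 burn out
  ..TTF
  ...F.
  .....
  .....
  F....
  TF...

..TTF
...F.
.....
.....
F....
TF...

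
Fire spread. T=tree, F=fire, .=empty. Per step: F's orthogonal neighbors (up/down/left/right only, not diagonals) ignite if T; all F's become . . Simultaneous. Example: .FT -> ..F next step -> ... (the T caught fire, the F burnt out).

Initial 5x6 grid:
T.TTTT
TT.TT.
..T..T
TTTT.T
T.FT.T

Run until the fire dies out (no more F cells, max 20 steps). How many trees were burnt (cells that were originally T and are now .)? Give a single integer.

Answer: 7

Derivation:
Step 1: +2 fires, +1 burnt (F count now 2)
Step 2: +3 fires, +2 burnt (F count now 3)
Step 3: +1 fires, +3 burnt (F count now 1)
Step 4: +1 fires, +1 burnt (F count now 1)
Step 5: +0 fires, +1 burnt (F count now 0)
Fire out after step 5
Initially T: 19, now '.': 18
Total burnt (originally-T cells now '.'): 7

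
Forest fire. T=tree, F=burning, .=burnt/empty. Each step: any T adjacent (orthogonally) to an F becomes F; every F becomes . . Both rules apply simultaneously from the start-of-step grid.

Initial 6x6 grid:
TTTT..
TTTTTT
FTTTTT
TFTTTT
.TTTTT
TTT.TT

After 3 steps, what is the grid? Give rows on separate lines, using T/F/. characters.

Step 1: 5 trees catch fire, 2 burn out
  TTTT..
  FTTTTT
  .FTTTT
  F.FTTT
  .FTTTT
  TTT.TT
Step 2: 6 trees catch fire, 5 burn out
  FTTT..
  .FTTTT
  ..FTTT
  ...FTT
  ..FTTT
  TFT.TT
Step 3: 7 trees catch fire, 6 burn out
  .FTT..
  ..FTTT
  ...FTT
  ....FT
  ...FTT
  F.F.TT

.FTT..
..FTTT
...FTT
....FT
...FTT
F.F.TT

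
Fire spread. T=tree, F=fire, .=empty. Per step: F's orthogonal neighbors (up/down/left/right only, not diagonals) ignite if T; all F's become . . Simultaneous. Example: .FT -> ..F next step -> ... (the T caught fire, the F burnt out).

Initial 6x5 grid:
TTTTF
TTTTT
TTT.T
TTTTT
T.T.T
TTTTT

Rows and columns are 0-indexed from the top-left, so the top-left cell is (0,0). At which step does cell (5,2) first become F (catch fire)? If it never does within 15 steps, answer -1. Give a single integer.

Step 1: cell (5,2)='T' (+2 fires, +1 burnt)
Step 2: cell (5,2)='T' (+3 fires, +2 burnt)
Step 3: cell (5,2)='T' (+3 fires, +3 burnt)
Step 4: cell (5,2)='T' (+5 fires, +3 burnt)
Step 5: cell (5,2)='T' (+4 fires, +5 burnt)
Step 6: cell (5,2)='T' (+4 fires, +4 burnt)
Step 7: cell (5,2)='F' (+2 fires, +4 burnt)
  -> target ignites at step 7
Step 8: cell (5,2)='.' (+2 fires, +2 burnt)
Step 9: cell (5,2)='.' (+1 fires, +2 burnt)
Step 10: cell (5,2)='.' (+0 fires, +1 burnt)
  fire out at step 10

7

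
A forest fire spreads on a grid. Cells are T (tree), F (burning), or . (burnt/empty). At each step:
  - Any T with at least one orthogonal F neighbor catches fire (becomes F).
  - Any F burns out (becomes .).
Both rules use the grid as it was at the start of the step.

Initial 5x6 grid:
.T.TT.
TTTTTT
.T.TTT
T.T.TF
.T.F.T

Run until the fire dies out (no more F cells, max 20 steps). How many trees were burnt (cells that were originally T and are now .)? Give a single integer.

Step 1: +3 fires, +2 burnt (F count now 3)
Step 2: +2 fires, +3 burnt (F count now 2)
Step 3: +2 fires, +2 burnt (F count now 2)
Step 4: +2 fires, +2 burnt (F count now 2)
Step 5: +2 fires, +2 burnt (F count now 2)
Step 6: +1 fires, +2 burnt (F count now 1)
Step 7: +3 fires, +1 burnt (F count now 3)
Step 8: +0 fires, +3 burnt (F count now 0)
Fire out after step 8
Initially T: 18, now '.': 27
Total burnt (originally-T cells now '.'): 15

Answer: 15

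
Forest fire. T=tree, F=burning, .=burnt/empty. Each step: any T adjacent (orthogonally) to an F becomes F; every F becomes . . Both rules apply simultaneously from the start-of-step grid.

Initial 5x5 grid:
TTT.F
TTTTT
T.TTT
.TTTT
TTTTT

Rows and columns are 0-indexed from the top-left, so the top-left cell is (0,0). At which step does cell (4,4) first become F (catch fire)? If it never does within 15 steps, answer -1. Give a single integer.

Step 1: cell (4,4)='T' (+1 fires, +1 burnt)
Step 2: cell (4,4)='T' (+2 fires, +1 burnt)
Step 3: cell (4,4)='T' (+3 fires, +2 burnt)
Step 4: cell (4,4)='F' (+5 fires, +3 burnt)
  -> target ignites at step 4
Step 5: cell (4,4)='.' (+4 fires, +5 burnt)
Step 6: cell (4,4)='.' (+4 fires, +4 burnt)
Step 7: cell (4,4)='.' (+1 fires, +4 burnt)
Step 8: cell (4,4)='.' (+1 fires, +1 burnt)
Step 9: cell (4,4)='.' (+0 fires, +1 burnt)
  fire out at step 9

4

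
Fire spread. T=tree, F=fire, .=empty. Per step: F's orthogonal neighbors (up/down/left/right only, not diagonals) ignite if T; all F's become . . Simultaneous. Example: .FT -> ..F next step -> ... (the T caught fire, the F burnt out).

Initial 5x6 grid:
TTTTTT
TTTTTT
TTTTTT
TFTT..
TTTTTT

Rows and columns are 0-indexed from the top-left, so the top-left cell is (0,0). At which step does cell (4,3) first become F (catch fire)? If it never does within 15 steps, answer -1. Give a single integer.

Step 1: cell (4,3)='T' (+4 fires, +1 burnt)
Step 2: cell (4,3)='T' (+6 fires, +4 burnt)
Step 3: cell (4,3)='F' (+5 fires, +6 burnt)
  -> target ignites at step 3
Step 4: cell (4,3)='.' (+5 fires, +5 burnt)
Step 5: cell (4,3)='.' (+4 fires, +5 burnt)
Step 6: cell (4,3)='.' (+2 fires, +4 burnt)
Step 7: cell (4,3)='.' (+1 fires, +2 burnt)
Step 8: cell (4,3)='.' (+0 fires, +1 burnt)
  fire out at step 8

3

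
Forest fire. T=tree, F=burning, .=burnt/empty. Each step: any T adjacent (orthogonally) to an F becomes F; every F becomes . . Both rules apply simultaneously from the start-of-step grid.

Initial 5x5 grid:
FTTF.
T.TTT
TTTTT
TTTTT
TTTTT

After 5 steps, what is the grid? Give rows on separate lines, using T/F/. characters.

Step 1: 4 trees catch fire, 2 burn out
  .FF..
  F.TFT
  TTTTT
  TTTTT
  TTTTT
Step 2: 4 trees catch fire, 4 burn out
  .....
  ..F.F
  FTTFT
  TTTTT
  TTTTT
Step 3: 5 trees catch fire, 4 burn out
  .....
  .....
  .FF.F
  FTTFT
  TTTTT
Step 4: 5 trees catch fire, 5 burn out
  .....
  .....
  .....
  .FF.F
  FTTFT
Step 5: 3 trees catch fire, 5 burn out
  .....
  .....
  .....
  .....
  .FF.F

.....
.....
.....
.....
.FF.F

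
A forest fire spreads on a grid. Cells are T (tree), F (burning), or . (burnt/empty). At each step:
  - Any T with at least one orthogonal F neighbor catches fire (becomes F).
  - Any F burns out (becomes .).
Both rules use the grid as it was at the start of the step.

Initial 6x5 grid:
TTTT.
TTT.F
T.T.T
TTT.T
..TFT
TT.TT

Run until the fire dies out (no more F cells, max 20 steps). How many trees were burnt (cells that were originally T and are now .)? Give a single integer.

Step 1: +4 fires, +2 burnt (F count now 4)
Step 2: +3 fires, +4 burnt (F count now 3)
Step 3: +2 fires, +3 burnt (F count now 2)
Step 4: +2 fires, +2 burnt (F count now 2)
Step 5: +3 fires, +2 burnt (F count now 3)
Step 6: +3 fires, +3 burnt (F count now 3)
Step 7: +1 fires, +3 burnt (F count now 1)
Step 8: +0 fires, +1 burnt (F count now 0)
Fire out after step 8
Initially T: 20, now '.': 28
Total burnt (originally-T cells now '.'): 18

Answer: 18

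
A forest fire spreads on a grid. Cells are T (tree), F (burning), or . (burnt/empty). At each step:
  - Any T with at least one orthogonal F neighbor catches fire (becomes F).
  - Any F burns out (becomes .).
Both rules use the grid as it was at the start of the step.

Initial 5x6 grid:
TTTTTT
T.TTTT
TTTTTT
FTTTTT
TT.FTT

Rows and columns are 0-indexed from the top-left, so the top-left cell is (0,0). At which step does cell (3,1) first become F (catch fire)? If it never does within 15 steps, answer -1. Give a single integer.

Step 1: cell (3,1)='F' (+5 fires, +2 burnt)
  -> target ignites at step 1
Step 2: cell (3,1)='.' (+7 fires, +5 burnt)
Step 3: cell (3,1)='.' (+5 fires, +7 burnt)
Step 4: cell (3,1)='.' (+5 fires, +5 burnt)
Step 5: cell (3,1)='.' (+3 fires, +5 burnt)
Step 6: cell (3,1)='.' (+1 fires, +3 burnt)
Step 7: cell (3,1)='.' (+0 fires, +1 burnt)
  fire out at step 7

1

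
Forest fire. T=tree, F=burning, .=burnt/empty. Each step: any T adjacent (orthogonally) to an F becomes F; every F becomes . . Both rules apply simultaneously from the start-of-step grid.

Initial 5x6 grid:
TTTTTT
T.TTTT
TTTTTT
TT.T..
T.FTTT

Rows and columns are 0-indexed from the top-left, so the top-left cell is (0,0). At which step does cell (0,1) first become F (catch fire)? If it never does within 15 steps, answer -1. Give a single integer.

Step 1: cell (0,1)='T' (+1 fires, +1 burnt)
Step 2: cell (0,1)='T' (+2 fires, +1 burnt)
Step 3: cell (0,1)='T' (+2 fires, +2 burnt)
Step 4: cell (0,1)='T' (+3 fires, +2 burnt)
Step 5: cell (0,1)='T' (+5 fires, +3 burnt)
Step 6: cell (0,1)='T' (+5 fires, +5 burnt)
Step 7: cell (0,1)='F' (+4 fires, +5 burnt)
  -> target ignites at step 7
Step 8: cell (0,1)='.' (+2 fires, +4 burnt)
Step 9: cell (0,1)='.' (+0 fires, +2 burnt)
  fire out at step 9

7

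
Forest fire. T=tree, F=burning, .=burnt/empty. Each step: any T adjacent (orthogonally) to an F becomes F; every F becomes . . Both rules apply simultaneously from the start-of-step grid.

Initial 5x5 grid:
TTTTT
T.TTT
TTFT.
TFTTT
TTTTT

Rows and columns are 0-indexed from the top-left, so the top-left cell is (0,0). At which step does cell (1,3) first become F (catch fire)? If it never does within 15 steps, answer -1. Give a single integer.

Step 1: cell (1,3)='T' (+6 fires, +2 burnt)
Step 2: cell (1,3)='F' (+6 fires, +6 burnt)
  -> target ignites at step 2
Step 3: cell (1,3)='.' (+6 fires, +6 burnt)
Step 4: cell (1,3)='.' (+3 fires, +6 burnt)
Step 5: cell (1,3)='.' (+0 fires, +3 burnt)
  fire out at step 5

2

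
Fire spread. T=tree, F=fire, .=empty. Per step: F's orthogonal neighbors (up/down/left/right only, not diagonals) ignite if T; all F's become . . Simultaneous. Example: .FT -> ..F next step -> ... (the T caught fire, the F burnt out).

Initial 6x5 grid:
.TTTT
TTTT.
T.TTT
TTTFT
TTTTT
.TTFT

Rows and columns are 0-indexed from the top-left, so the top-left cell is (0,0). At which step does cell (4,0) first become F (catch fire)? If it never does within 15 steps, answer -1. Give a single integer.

Step 1: cell (4,0)='T' (+6 fires, +2 burnt)
Step 2: cell (4,0)='T' (+7 fires, +6 burnt)
Step 3: cell (4,0)='T' (+4 fires, +7 burnt)
Step 4: cell (4,0)='F' (+5 fires, +4 burnt)
  -> target ignites at step 4
Step 5: cell (4,0)='.' (+2 fires, +5 burnt)
Step 6: cell (4,0)='.' (+0 fires, +2 burnt)
  fire out at step 6

4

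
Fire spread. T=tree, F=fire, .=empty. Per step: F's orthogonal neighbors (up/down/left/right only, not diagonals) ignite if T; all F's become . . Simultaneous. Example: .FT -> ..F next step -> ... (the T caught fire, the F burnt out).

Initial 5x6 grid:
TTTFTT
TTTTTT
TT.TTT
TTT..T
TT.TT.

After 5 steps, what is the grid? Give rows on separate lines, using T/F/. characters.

Step 1: 3 trees catch fire, 1 burn out
  TTF.FT
  TTTFTT
  TT.TTT
  TTT..T
  TT.TT.
Step 2: 5 trees catch fire, 3 burn out
  TF...F
  TTF.FT
  TT.FTT
  TTT..T
  TT.TT.
Step 3: 4 trees catch fire, 5 burn out
  F.....
  TF...F
  TT..FT
  TTT..T
  TT.TT.
Step 4: 3 trees catch fire, 4 burn out
  ......
  F.....
  TF...F
  TTT..T
  TT.TT.
Step 5: 3 trees catch fire, 3 burn out
  ......
  ......
  F.....
  TFT..F
  TT.TT.

......
......
F.....
TFT..F
TT.TT.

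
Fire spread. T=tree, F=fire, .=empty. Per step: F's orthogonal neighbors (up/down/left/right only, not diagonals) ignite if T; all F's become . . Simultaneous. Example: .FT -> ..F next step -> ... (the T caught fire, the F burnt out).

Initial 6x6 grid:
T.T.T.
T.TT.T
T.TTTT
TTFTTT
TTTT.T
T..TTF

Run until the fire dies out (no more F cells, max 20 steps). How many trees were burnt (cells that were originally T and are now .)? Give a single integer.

Step 1: +6 fires, +2 burnt (F count now 6)
Step 2: +8 fires, +6 burnt (F count now 8)
Step 3: +6 fires, +8 burnt (F count now 6)
Step 4: +3 fires, +6 burnt (F count now 3)
Step 5: +1 fires, +3 burnt (F count now 1)
Step 6: +0 fires, +1 burnt (F count now 0)
Fire out after step 6
Initially T: 25, now '.': 35
Total burnt (originally-T cells now '.'): 24

Answer: 24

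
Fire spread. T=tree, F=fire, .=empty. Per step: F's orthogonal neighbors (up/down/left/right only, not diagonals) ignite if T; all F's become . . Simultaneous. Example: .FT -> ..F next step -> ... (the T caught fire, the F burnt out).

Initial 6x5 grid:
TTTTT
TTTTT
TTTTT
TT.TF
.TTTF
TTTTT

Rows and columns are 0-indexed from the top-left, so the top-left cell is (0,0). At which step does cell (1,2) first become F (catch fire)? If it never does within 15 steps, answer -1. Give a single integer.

Step 1: cell (1,2)='T' (+4 fires, +2 burnt)
Step 2: cell (1,2)='T' (+4 fires, +4 burnt)
Step 3: cell (1,2)='T' (+5 fires, +4 burnt)
Step 4: cell (1,2)='F' (+5 fires, +5 burnt)
  -> target ignites at step 4
Step 5: cell (1,2)='.' (+5 fires, +5 burnt)
Step 6: cell (1,2)='.' (+2 fires, +5 burnt)
Step 7: cell (1,2)='.' (+1 fires, +2 burnt)
Step 8: cell (1,2)='.' (+0 fires, +1 burnt)
  fire out at step 8

4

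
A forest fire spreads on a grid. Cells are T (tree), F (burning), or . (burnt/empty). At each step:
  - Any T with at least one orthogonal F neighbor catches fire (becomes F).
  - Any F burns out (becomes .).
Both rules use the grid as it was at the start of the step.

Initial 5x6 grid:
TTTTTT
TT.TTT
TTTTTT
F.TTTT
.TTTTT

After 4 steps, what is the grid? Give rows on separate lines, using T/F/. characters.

Step 1: 1 trees catch fire, 1 burn out
  TTTTTT
  TT.TTT
  FTTTTT
  ..TTTT
  .TTTTT
Step 2: 2 trees catch fire, 1 burn out
  TTTTTT
  FT.TTT
  .FTTTT
  ..TTTT
  .TTTTT
Step 3: 3 trees catch fire, 2 burn out
  FTTTTT
  .F.TTT
  ..FTTT
  ..TTTT
  .TTTTT
Step 4: 3 trees catch fire, 3 burn out
  .FTTTT
  ...TTT
  ...FTT
  ..FTTT
  .TTTTT

.FTTTT
...TTT
...FTT
..FTTT
.TTTTT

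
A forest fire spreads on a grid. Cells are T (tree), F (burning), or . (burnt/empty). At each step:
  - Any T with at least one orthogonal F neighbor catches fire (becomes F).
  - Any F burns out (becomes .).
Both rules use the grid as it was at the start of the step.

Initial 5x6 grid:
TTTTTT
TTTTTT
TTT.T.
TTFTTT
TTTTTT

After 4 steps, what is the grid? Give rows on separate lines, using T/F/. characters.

Step 1: 4 trees catch fire, 1 burn out
  TTTTTT
  TTTTTT
  TTF.T.
  TF.FTT
  TTFTTT
Step 2: 6 trees catch fire, 4 burn out
  TTTTTT
  TTFTTT
  TF..T.
  F...FT
  TF.FTT
Step 3: 8 trees catch fire, 6 burn out
  TTFTTT
  TF.FTT
  F...F.
  .....F
  F...FT
Step 4: 5 trees catch fire, 8 burn out
  TF.FTT
  F...FT
  ......
  ......
  .....F

TF.FTT
F...FT
......
......
.....F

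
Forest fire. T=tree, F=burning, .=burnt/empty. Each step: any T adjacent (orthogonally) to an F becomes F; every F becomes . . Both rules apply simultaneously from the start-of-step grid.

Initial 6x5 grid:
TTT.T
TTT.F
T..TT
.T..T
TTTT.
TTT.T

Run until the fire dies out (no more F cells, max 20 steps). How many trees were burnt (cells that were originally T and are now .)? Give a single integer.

Answer: 4

Derivation:
Step 1: +2 fires, +1 burnt (F count now 2)
Step 2: +2 fires, +2 burnt (F count now 2)
Step 3: +0 fires, +2 burnt (F count now 0)
Fire out after step 3
Initially T: 20, now '.': 14
Total burnt (originally-T cells now '.'): 4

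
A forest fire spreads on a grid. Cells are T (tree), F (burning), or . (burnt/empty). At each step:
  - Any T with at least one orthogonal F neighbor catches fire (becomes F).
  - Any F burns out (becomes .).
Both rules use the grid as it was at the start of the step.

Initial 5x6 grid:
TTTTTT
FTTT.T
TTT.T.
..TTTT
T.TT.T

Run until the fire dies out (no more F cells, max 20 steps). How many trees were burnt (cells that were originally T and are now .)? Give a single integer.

Answer: 21

Derivation:
Step 1: +3 fires, +1 burnt (F count now 3)
Step 2: +3 fires, +3 burnt (F count now 3)
Step 3: +3 fires, +3 burnt (F count now 3)
Step 4: +2 fires, +3 burnt (F count now 2)
Step 5: +3 fires, +2 burnt (F count now 3)
Step 6: +3 fires, +3 burnt (F count now 3)
Step 7: +3 fires, +3 burnt (F count now 3)
Step 8: +1 fires, +3 burnt (F count now 1)
Step 9: +0 fires, +1 burnt (F count now 0)
Fire out after step 9
Initially T: 22, now '.': 29
Total burnt (originally-T cells now '.'): 21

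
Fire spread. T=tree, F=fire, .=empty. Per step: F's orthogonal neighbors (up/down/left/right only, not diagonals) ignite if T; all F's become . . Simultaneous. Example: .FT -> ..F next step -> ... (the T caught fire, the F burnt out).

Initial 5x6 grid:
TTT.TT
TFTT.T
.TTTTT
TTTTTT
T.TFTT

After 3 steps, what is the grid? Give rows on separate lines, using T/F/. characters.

Step 1: 7 trees catch fire, 2 burn out
  TFT.TT
  F.FT.T
  .FTTTT
  TTTFTT
  T.F.FT
Step 2: 9 trees catch fire, 7 burn out
  F.F.TT
  ...F.T
  ..FFTT
  TFF.FT
  T....F
Step 3: 3 trees catch fire, 9 burn out
  ....TT
  .....T
  ....FT
  F....F
  T.....

....TT
.....T
....FT
F....F
T.....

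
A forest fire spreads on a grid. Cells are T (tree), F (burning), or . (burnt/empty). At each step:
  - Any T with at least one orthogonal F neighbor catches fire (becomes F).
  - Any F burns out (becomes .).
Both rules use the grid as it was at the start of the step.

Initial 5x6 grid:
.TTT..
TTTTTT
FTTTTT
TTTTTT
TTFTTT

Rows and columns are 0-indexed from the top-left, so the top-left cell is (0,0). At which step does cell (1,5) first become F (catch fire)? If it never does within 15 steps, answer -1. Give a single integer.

Step 1: cell (1,5)='T' (+6 fires, +2 burnt)
Step 2: cell (1,5)='T' (+6 fires, +6 burnt)
Step 3: cell (1,5)='T' (+5 fires, +6 burnt)
Step 4: cell (1,5)='T' (+4 fires, +5 burnt)
Step 5: cell (1,5)='T' (+3 fires, +4 burnt)
Step 6: cell (1,5)='F' (+1 fires, +3 burnt)
  -> target ignites at step 6
Step 7: cell (1,5)='.' (+0 fires, +1 burnt)
  fire out at step 7

6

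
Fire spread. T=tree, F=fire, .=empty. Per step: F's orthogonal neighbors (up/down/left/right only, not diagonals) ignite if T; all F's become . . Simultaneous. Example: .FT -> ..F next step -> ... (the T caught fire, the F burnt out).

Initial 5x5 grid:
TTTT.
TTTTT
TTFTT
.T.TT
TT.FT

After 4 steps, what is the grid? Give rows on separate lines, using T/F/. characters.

Step 1: 5 trees catch fire, 2 burn out
  TTTT.
  TTFTT
  TF.FT
  .T.FT
  TT..F
Step 2: 7 trees catch fire, 5 burn out
  TTFT.
  TF.FT
  F...F
  .F..F
  TT...
Step 3: 5 trees catch fire, 7 burn out
  TF.F.
  F...F
  .....
  .....
  TF...
Step 4: 2 trees catch fire, 5 burn out
  F....
  .....
  .....
  .....
  F....

F....
.....
.....
.....
F....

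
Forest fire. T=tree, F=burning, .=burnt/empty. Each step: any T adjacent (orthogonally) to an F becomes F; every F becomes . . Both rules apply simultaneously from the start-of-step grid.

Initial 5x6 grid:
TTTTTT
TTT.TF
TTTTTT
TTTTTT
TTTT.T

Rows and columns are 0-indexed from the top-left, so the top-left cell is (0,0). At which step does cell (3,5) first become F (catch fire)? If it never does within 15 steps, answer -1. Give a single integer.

Step 1: cell (3,5)='T' (+3 fires, +1 burnt)
Step 2: cell (3,5)='F' (+3 fires, +3 burnt)
  -> target ignites at step 2
Step 3: cell (3,5)='.' (+4 fires, +3 burnt)
Step 4: cell (3,5)='.' (+3 fires, +4 burnt)
Step 5: cell (3,5)='.' (+5 fires, +3 burnt)
Step 6: cell (3,5)='.' (+5 fires, +5 burnt)
Step 7: cell (3,5)='.' (+3 fires, +5 burnt)
Step 8: cell (3,5)='.' (+1 fires, +3 burnt)
Step 9: cell (3,5)='.' (+0 fires, +1 burnt)
  fire out at step 9

2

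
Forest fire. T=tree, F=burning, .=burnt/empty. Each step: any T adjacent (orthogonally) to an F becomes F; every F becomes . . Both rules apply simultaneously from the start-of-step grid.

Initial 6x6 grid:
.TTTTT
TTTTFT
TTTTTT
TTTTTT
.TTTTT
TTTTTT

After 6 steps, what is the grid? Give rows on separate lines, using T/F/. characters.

Step 1: 4 trees catch fire, 1 burn out
  .TTTFT
  TTTF.F
  TTTTFT
  TTTTTT
  .TTTTT
  TTTTTT
Step 2: 6 trees catch fire, 4 burn out
  .TTF.F
  TTF...
  TTTF.F
  TTTTFT
  .TTTTT
  TTTTTT
Step 3: 6 trees catch fire, 6 burn out
  .TF...
  TF....
  TTF...
  TTTF.F
  .TTTFT
  TTTTTT
Step 4: 7 trees catch fire, 6 burn out
  .F....
  F.....
  TF....
  TTF...
  .TTF.F
  TTTTFT
Step 5: 5 trees catch fire, 7 burn out
  ......
  ......
  F.....
  TF....
  .TF...
  TTTF.F
Step 6: 3 trees catch fire, 5 burn out
  ......
  ......
  ......
  F.....
  .F....
  TTF...

......
......
......
F.....
.F....
TTF...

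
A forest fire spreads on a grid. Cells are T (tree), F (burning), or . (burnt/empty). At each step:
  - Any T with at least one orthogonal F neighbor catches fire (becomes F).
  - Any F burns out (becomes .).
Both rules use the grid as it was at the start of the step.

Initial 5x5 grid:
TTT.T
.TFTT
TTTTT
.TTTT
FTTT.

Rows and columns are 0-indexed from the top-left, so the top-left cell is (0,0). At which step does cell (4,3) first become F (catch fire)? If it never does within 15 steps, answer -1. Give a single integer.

Step 1: cell (4,3)='T' (+5 fires, +2 burnt)
Step 2: cell (4,3)='T' (+7 fires, +5 burnt)
Step 3: cell (4,3)='F' (+6 fires, +7 burnt)
  -> target ignites at step 3
Step 4: cell (4,3)='.' (+1 fires, +6 burnt)
Step 5: cell (4,3)='.' (+0 fires, +1 burnt)
  fire out at step 5

3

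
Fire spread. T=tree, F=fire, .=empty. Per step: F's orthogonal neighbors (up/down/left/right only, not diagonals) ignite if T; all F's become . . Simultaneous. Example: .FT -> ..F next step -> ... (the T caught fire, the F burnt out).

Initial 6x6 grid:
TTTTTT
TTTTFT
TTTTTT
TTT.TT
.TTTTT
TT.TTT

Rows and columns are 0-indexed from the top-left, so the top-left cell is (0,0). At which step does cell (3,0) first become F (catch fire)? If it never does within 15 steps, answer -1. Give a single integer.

Step 1: cell (3,0)='T' (+4 fires, +1 burnt)
Step 2: cell (3,0)='T' (+6 fires, +4 burnt)
Step 3: cell (3,0)='T' (+5 fires, +6 burnt)
Step 4: cell (3,0)='T' (+7 fires, +5 burnt)
Step 5: cell (3,0)='T' (+6 fires, +7 burnt)
Step 6: cell (3,0)='F' (+2 fires, +6 burnt)
  -> target ignites at step 6
Step 7: cell (3,0)='.' (+1 fires, +2 burnt)
Step 8: cell (3,0)='.' (+1 fires, +1 burnt)
Step 9: cell (3,0)='.' (+0 fires, +1 burnt)
  fire out at step 9

6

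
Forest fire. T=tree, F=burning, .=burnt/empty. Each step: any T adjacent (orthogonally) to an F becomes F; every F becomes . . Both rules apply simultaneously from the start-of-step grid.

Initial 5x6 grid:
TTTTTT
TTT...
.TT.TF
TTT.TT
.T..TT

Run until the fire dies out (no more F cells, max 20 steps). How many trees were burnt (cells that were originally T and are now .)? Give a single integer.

Step 1: +2 fires, +1 burnt (F count now 2)
Step 2: +2 fires, +2 burnt (F count now 2)
Step 3: +1 fires, +2 burnt (F count now 1)
Step 4: +0 fires, +1 burnt (F count now 0)
Fire out after step 4
Initially T: 20, now '.': 15
Total burnt (originally-T cells now '.'): 5

Answer: 5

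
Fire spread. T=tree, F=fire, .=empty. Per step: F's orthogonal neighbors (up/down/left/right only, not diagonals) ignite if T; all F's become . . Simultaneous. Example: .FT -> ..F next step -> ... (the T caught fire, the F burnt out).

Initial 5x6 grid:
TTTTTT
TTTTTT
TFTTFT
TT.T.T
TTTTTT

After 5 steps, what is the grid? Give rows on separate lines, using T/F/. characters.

Step 1: 7 trees catch fire, 2 burn out
  TTTTTT
  TFTTFT
  F.FF.F
  TF.T.T
  TTTTTT
Step 2: 10 trees catch fire, 7 burn out
  TFTTFT
  F.FF.F
  ......
  F..F.F
  TFTTTT
Step 3: 8 trees catch fire, 10 burn out
  F.FF.F
  ......
  ......
  ......
  F.FFTF
Step 4: 1 trees catch fire, 8 burn out
  ......
  ......
  ......
  ......
  ....F.
Step 5: 0 trees catch fire, 1 burn out
  ......
  ......
  ......
  ......
  ......

......
......
......
......
......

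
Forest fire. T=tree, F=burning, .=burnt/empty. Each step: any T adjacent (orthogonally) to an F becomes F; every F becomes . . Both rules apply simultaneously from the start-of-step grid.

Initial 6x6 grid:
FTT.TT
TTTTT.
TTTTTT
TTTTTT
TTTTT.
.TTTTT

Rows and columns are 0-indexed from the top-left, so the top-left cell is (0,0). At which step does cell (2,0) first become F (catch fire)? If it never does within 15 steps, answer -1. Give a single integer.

Step 1: cell (2,0)='T' (+2 fires, +1 burnt)
Step 2: cell (2,0)='F' (+3 fires, +2 burnt)
  -> target ignites at step 2
Step 3: cell (2,0)='.' (+3 fires, +3 burnt)
Step 4: cell (2,0)='.' (+4 fires, +3 burnt)
Step 5: cell (2,0)='.' (+4 fires, +4 burnt)
Step 6: cell (2,0)='.' (+5 fires, +4 burnt)
Step 7: cell (2,0)='.' (+5 fires, +5 burnt)
Step 8: cell (2,0)='.' (+3 fires, +5 burnt)
Step 9: cell (2,0)='.' (+1 fires, +3 burnt)
Step 10: cell (2,0)='.' (+1 fires, +1 burnt)
Step 11: cell (2,0)='.' (+0 fires, +1 burnt)
  fire out at step 11

2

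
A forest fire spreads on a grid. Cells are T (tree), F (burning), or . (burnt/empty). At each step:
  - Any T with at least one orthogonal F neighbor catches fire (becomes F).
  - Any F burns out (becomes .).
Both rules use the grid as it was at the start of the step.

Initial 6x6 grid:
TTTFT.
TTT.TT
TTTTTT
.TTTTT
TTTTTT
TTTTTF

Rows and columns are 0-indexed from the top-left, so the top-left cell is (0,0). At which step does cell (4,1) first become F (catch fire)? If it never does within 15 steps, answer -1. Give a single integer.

Step 1: cell (4,1)='T' (+4 fires, +2 burnt)
Step 2: cell (4,1)='T' (+6 fires, +4 burnt)
Step 3: cell (4,1)='T' (+9 fires, +6 burnt)
Step 4: cell (4,1)='T' (+7 fires, +9 burnt)
Step 5: cell (4,1)='F' (+4 fires, +7 burnt)
  -> target ignites at step 5
Step 6: cell (4,1)='.' (+1 fires, +4 burnt)
Step 7: cell (4,1)='.' (+0 fires, +1 burnt)
  fire out at step 7

5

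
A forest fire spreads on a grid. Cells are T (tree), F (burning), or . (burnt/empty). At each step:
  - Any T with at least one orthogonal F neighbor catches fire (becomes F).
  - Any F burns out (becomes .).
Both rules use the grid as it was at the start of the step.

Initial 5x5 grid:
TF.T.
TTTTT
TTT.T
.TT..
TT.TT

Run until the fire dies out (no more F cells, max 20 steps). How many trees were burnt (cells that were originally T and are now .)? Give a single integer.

Step 1: +2 fires, +1 burnt (F count now 2)
Step 2: +3 fires, +2 burnt (F count now 3)
Step 3: +4 fires, +3 burnt (F count now 4)
Step 4: +4 fires, +4 burnt (F count now 4)
Step 5: +2 fires, +4 burnt (F count now 2)
Step 6: +0 fires, +2 burnt (F count now 0)
Fire out after step 6
Initially T: 17, now '.': 23
Total burnt (originally-T cells now '.'): 15

Answer: 15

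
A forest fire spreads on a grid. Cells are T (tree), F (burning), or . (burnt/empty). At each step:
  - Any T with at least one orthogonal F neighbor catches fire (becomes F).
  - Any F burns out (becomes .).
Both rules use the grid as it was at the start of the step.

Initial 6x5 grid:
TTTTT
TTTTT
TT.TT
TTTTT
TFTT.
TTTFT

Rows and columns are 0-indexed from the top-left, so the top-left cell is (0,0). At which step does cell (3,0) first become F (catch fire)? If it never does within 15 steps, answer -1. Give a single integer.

Step 1: cell (3,0)='T' (+7 fires, +2 burnt)
Step 2: cell (3,0)='F' (+5 fires, +7 burnt)
  -> target ignites at step 2
Step 3: cell (3,0)='.' (+4 fires, +5 burnt)
Step 4: cell (3,0)='.' (+5 fires, +4 burnt)
Step 5: cell (3,0)='.' (+4 fires, +5 burnt)
Step 6: cell (3,0)='.' (+1 fires, +4 burnt)
Step 7: cell (3,0)='.' (+0 fires, +1 burnt)
  fire out at step 7

2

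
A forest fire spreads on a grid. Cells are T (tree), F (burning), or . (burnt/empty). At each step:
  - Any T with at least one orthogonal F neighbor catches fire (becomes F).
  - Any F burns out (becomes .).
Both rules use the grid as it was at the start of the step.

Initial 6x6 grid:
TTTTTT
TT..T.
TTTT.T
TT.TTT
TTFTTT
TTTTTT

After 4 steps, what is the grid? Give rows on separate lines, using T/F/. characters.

Step 1: 3 trees catch fire, 1 burn out
  TTTTTT
  TT..T.
  TTTT.T
  TT.TTT
  TF.FTT
  TTFTTT
Step 2: 6 trees catch fire, 3 burn out
  TTTTTT
  TT..T.
  TTTT.T
  TF.FTT
  F...FT
  TF.FTT
Step 3: 7 trees catch fire, 6 burn out
  TTTTTT
  TT..T.
  TFTF.T
  F...FT
  .....F
  F...FT
Step 4: 5 trees catch fire, 7 burn out
  TTTTTT
  TF..T.
  F.F..T
  .....F
  ......
  .....F

TTTTTT
TF..T.
F.F..T
.....F
......
.....F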